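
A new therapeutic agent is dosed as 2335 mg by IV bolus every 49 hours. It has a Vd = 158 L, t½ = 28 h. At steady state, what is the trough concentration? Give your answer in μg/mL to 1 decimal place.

k = ln2/t½ = ln2/28 ≈ 0.024755 h⁻¹; fraction remaining f = e^(−kτ) = e^(−0.024755×49) ≈ 0.2973.
Accumulation ratio R = 1/(1 − f) ≈ 1/0.7027 ≈ 1.4231.
Single-dose peak C₀ = D/Vd = 2335/158 ≈ 14.778 μg/mL.
Steady-state peak Cmax,ss = C₀·R ≈ 14.778 × 1.4231 ≈ 21.031 μg/mL.
One interval later, Cmin,ss = Cmax,ss·e^(−kτ) ≈ 21.031 × 0.2973 ≈ 6.253 μg/mL.

6.3 μg/mL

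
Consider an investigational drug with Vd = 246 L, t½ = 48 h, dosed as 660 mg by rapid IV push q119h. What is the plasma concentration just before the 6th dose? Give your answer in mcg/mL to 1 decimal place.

0.6 mcg/mL

f = (1/2)^(τ/t½) = (1/2)^(119/48) ≈ 0.1793.
C₀ = D/Vd = 660/246 ≈ 2.683 mcg/mL.
Before the 6th dose, 5 doses have been given. Superposition: Cmin = C₀·(f + f² + … + f^5).
≈ 2.683 × (0.1793 + 0.0321 + 0.0058 + 0.0010 + 0.0002) ≈ 2.683 × 0.2184 ≈ 0.586 mcg/mL.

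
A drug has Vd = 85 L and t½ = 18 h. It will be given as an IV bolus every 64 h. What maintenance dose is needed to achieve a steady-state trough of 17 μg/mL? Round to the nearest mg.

15545 mg

τ/t½ = 64/18 ≈ 3.5556, so f = (1/2)^(64/18) ≈ 0.085049.
Cmin,ss = (D/Vd)·f/(1−f), so D = Cmin,ss·Vd·(1−f)/f.
D = 17 × 85 × (1−f)/f ≈ 17 × 85 × 10.75793 ≈ 15545.21 mg.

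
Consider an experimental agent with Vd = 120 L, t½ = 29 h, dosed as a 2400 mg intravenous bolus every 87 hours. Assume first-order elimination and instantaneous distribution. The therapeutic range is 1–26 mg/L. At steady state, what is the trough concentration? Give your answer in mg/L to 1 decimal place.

τ = 87 h = 3 half-lives, so f = (1/2)^3 = 0.125.
Accumulation ratio R = 1/(1 − f) = 1/0.875 = 8/7.
Single-dose peak C₀ = D/Vd = 2400/120 = 20 mg/L.
Steady-state peak Cmax,ss = C₀·R = 20 × 8/7 ≈ 22.857 mg/L.
Steady-state trough Cmin,ss = Cmax,ss·f ≈ 22.857 × 0.125 ≈ 2.857 mg/L.
Trough 2.9 mg/L vs MEC 1 mg/L: adequate.

2.9 mg/L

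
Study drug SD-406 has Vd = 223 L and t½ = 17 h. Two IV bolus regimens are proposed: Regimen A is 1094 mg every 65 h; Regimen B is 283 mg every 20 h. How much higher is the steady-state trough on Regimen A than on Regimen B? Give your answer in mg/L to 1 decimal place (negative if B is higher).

Regimen A: f = (1/2)^(65/17) ≈ 0.0706; Cmin,ss = (1094/223)·f/(1−f) ≈ 0.373 mg/L.
Regimen B: f = (1/2)^(20/17) ≈ 0.4424; Cmin,ss = (283/223)·f/(1−f) ≈ 1.007 mg/L.
Difference ≈ 0.373 − 1.007 ≈ -0.634 mg/L.

-0.6 mg/L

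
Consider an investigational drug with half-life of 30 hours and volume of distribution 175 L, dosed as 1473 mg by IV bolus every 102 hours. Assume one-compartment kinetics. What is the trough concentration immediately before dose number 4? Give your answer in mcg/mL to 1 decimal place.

0.9 mcg/mL

f = (1/2)^(τ/t½) = (1/2)^(102/30) ≈ 0.0947.
C₀ = D/Vd = 1473/175 ≈ 8.417 mcg/mL.
Before the 4th dose, 3 doses have been given. Superposition: Cmin = C₀·(f + f² + … + f^3).
≈ 8.417 × (0.0947 + 0.0090 + 0.0008) ≈ 8.417 × 0.1045 ≈ 0.880 mcg/mL.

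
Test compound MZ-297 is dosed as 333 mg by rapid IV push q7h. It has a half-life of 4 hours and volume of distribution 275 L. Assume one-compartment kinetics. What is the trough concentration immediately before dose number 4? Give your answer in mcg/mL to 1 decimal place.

f = (1/2)^(τ/t½) = (1/2)^(7/4) ≈ 0.2973.
C₀ = D/Vd = 333/275 ≈ 1.211 mcg/mL.
Before the 4th dose, 3 doses have been given. Superposition: Cmin = C₀·(f + f² + … + f^3).
≈ 1.211 × (0.2973 + 0.0884 + 0.0263) ≈ 1.211 × 0.4120 ≈ 0.499 mcg/mL.

0.5 mcg/mL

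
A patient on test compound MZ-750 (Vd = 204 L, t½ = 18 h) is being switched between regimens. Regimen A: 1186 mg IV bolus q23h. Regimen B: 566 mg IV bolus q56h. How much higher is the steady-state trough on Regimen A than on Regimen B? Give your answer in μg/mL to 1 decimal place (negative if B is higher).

Regimen A: f = (1/2)^(23/18) ≈ 0.4124; Cmin,ss = (1186/204)·f/(1−f) ≈ 4.080 μg/mL.
Regimen B: f = (1/2)^(56/18) ≈ 0.1157; Cmin,ss = (566/204)·f/(1−f) ≈ 0.363 μg/mL.
Difference ≈ 4.080 − 0.363 ≈ 3.717 μg/mL.

3.7 μg/mL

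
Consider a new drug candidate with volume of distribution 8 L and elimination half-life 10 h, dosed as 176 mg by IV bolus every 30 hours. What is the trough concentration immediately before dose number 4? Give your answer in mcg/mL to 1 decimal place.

3.1 mcg/mL

f = (1/2)^(τ/t½) = (1/2)^(30/10) ≈ 0.1250.
C₀ = D/Vd = 176/8 ≈ 22.000 mcg/mL.
Before the 4th dose, 3 doses have been given. Superposition: Cmin = C₀·(f + f² + … + f^3).
≈ 22.000 × (0.1250 + 0.0156 + 0.0020) ≈ 22.000 × 0.1426 ≈ 3.137 mcg/mL.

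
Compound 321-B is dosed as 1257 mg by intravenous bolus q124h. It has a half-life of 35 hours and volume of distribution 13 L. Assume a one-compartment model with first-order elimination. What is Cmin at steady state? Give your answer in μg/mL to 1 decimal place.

9.1 μg/mL

k = ln2/t½ = ln2/35 ≈ 0.019804 h⁻¹; fraction remaining f = e^(−kτ) = e^(−0.019804×124) ≈ 0.0858.
Single-dose peak C₀ = D/Vd = 1257/13 ≈ 96.692 μg/mL.
Steady-state trough Cmin,ss = C₀·f/(1−f) ≈ 96.692 × 0.0858/0.9142 ≈ 9.075 μg/mL.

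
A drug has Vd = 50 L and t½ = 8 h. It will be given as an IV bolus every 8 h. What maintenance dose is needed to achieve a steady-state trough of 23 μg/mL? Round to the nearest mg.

τ/t½ = 8/8 ≈ 1, so f = (1/2)^(8/8) ≈ 0.500000.
Cmin,ss = (D/Vd)·f/(1−f), so D = Cmin,ss·Vd·(1−f)/f.
D = 23 × 50 × (1−f)/f ≈ 23 × 50 × 1.00000 ≈ 1150.00 mg.

1150 mg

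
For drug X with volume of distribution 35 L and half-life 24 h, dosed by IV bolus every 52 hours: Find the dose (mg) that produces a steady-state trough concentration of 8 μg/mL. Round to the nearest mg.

τ/t½ = 52/24 ≈ 2.1667, so f = (1/2)^(52/24) ≈ 0.222725.
Cmin,ss = (D/Vd)·f/(1−f), so D = Cmin,ss·Vd·(1−f)/f.
D = 8 × 35 × (1−f)/f ≈ 8 × 35 × 3.48984 ≈ 977.16 mg.

977 mg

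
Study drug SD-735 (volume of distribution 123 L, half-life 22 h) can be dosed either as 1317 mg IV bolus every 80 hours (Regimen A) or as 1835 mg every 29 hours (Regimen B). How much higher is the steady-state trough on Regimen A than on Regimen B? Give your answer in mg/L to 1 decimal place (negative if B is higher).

-9.1 mg/L

Regimen A: f = (1/2)^(80/22) ≈ 0.0804; Cmin,ss = (1317/123)·f/(1−f) ≈ 0.936 mg/L.
Regimen B: f = (1/2)^(29/22) ≈ 0.4010; Cmin,ss = (1835/123)·f/(1−f) ≈ 9.987 mg/L.
Difference ≈ 0.936 − 9.987 ≈ -9.051 mg/L.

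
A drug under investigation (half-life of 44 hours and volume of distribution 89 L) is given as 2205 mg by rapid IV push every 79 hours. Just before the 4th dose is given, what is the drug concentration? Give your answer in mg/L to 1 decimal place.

9.8 mg/L

f = (1/2)^(τ/t½) = (1/2)^(79/44) ≈ 0.2881.
C₀ = D/Vd = 2205/89 ≈ 24.775 mg/L.
Before the 4th dose, 3 doses have been given. Superposition: Cmin = C₀·(f + f² + … + f^3).
≈ 24.775 × (0.2881 + 0.0830 + 0.0239) ≈ 24.775 × 0.3950 ≈ 9.786 mg/L.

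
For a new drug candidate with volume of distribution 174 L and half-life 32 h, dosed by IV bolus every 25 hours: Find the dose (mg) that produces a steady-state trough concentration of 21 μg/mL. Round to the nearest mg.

τ/t½ = 25/32 ≈ 0.78125, so f = (1/2)^(25/32) ≈ 0.581862.
Cmin,ss = (D/Vd)·f/(1−f), so D = Cmin,ss·Vd·(1−f)/f.
D = 21 × 174 × (1−f)/f ≈ 21 × 174 × 0.71862 ≈ 2625.84 mg.

2626 mg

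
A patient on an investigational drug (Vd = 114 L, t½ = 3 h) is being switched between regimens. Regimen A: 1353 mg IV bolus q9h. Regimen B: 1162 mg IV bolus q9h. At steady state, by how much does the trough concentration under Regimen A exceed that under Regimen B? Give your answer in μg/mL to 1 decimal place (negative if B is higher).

0.2 μg/mL

Regimen A: f = (1/2)^(9/3) ≈ 0.1250; Cmin,ss = (1353/114)·f/(1−f) ≈ 1.695 μg/mL.
Regimen B: f = (1/2)^(9/3) ≈ 0.1250; Cmin,ss = (1162/114)·f/(1−f) ≈ 1.456 μg/mL.
Difference ≈ 1.695 − 1.456 ≈ 0.239 μg/mL.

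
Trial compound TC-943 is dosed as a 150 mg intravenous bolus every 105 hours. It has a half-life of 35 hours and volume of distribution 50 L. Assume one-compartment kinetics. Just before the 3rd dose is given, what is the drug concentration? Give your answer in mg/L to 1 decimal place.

0.4 mg/L

f = (1/2)^(τ/t½) = (1/2)^(105/35) ≈ 0.1250.
C₀ = D/Vd = 150/50 ≈ 3.000 mg/L.
Before the 3rd dose, 2 doses have been given. Superposition: Cmin = C₀·(f + f²).
≈ 3.000 × (0.1250 + 0.0156) ≈ 3.000 × 0.1406 ≈ 0.422 mg/L.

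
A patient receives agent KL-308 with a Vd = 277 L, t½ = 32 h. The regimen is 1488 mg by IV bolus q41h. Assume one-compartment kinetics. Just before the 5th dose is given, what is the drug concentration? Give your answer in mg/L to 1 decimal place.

f = (1/2)^(τ/t½) = (1/2)^(41/32) ≈ 0.4114.
C₀ = D/Vd = 1488/277 ≈ 5.372 mg/L.
Before the 5th dose, 4 doses have been given. Superposition: Cmin = C₀·(f + f² + … + f^4).
≈ 5.372 × (0.4114 + 0.1692 + 0.0696 + 0.0286) ≈ 5.372 × 0.6788 ≈ 3.647 mg/L.

3.6 mg/L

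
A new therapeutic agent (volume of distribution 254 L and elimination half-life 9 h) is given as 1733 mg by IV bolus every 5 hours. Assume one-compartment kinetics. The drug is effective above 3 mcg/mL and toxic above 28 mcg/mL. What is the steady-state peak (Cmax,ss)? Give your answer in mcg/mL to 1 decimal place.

21.3 mcg/mL

Over one 5-h interval, 5/9 ≈ 0.55556 half-lives elapse, leaving f ≈ 0.6804 of each dose.
Accumulation ratio R = 1/(1 − f) ≈ 1/0.3196 ≈ 3.1289.
Each bolus raises the concentration by D/Vd = 1733/254 ≈ 6.823 mcg/mL.
Steady-state peak Cmax,ss = C₀·R ≈ 6.823 × 3.1289 ≈ 21.348 mcg/mL.
Peak 21.3 mcg/mL vs MTC 28 mcg/mL: below toxic threshold.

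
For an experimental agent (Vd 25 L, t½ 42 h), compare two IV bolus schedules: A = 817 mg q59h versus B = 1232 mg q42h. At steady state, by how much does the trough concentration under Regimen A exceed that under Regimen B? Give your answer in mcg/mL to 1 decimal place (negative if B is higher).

Regimen A: f = (1/2)^(59/42) ≈ 0.3777; Cmin,ss = (817/25)·f/(1−f) ≈ 19.835 mcg/mL.
Regimen B: f = (1/2)^(42/42) ≈ 0.5000; Cmin,ss = (1232/25)·f/(1−f) ≈ 49.280 mcg/mL.
Difference ≈ 19.835 − 49.280 ≈ -29.445 mcg/mL.

-29.4 mcg/mL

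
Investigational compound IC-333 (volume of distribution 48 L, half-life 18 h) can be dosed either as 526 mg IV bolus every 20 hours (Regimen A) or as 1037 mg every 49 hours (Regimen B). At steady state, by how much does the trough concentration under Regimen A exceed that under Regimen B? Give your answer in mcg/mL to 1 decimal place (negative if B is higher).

5.6 mcg/mL

Regimen A: f = (1/2)^(20/18) ≈ 0.4629; Cmin,ss = (526/48)·f/(1−f) ≈ 9.444 mcg/mL.
Regimen B: f = (1/2)^(49/18) ≈ 0.1515; Cmin,ss = (1037/48)·f/(1−f) ≈ 3.857 mcg/mL.
Difference ≈ 9.444 − 3.857 ≈ 5.587 mcg/mL.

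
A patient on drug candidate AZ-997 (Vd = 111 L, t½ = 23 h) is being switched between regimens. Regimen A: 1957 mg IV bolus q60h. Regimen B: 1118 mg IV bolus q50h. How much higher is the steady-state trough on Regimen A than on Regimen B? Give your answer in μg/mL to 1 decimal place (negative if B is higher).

Regimen A: f = (1/2)^(60/23) ≈ 0.1639; Cmin,ss = (1957/111)·f/(1−f) ≈ 3.456 μg/mL.
Regimen B: f = (1/2)^(50/23) ≈ 0.2216; Cmin,ss = (1118/111)·f/(1−f) ≈ 2.867 μg/mL.
Difference ≈ 3.456 − 2.867 ≈ 0.589 μg/mL.

0.6 μg/mL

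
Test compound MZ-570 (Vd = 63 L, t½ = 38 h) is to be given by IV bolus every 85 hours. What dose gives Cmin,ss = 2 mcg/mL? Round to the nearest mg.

468 mg

τ/t½ = 85/38 ≈ 2.2368, so f = (1/2)^(85/38) ≈ 0.212150.
Cmin,ss = (D/Vd)·f/(1−f), so D = Cmin,ss·Vd·(1−f)/f.
D = 2 × 63 × (1−f)/f ≈ 2 × 63 × 3.71365 ≈ 467.92 mg.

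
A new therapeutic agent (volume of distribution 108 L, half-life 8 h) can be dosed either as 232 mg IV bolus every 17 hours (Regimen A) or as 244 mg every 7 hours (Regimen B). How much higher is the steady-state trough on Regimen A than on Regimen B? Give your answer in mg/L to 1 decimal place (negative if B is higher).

Regimen A: f = (1/2)^(17/8) ≈ 0.2293; Cmin,ss = (232/108)·f/(1−f) ≈ 0.639 mg/L.
Regimen B: f = (1/2)^(7/8) ≈ 0.5453; Cmin,ss = (244/108)·f/(1−f) ≈ 2.709 mg/L.
Difference ≈ 0.639 − 2.709 ≈ -2.070 mg/L.

-2.1 mg/L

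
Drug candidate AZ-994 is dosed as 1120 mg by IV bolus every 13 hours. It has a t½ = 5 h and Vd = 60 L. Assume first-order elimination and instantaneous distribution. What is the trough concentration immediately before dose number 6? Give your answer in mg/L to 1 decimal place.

3.7 mg/L

f = (1/2)^(τ/t½) = (1/2)^(13/5) ≈ 0.1649.
C₀ = D/Vd = 1120/60 ≈ 18.667 mg/L.
Before the 6th dose, 5 doses have been given. Superposition: Cmin = C₀·(f + f² + … + f^5).
≈ 18.667 × (0.1649 + 0.0272 + 0.0045 + 0.0007 + 0.0001) ≈ 18.667 × 0.1974 ≈ 3.685 mg/L.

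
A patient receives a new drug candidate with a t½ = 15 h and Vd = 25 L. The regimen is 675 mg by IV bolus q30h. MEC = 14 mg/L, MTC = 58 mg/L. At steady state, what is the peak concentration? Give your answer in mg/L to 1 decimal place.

36.0 mg/L

The dosing interval is 2 half-lives, so f = 2^(−2) = 0.25.
At steady state, R = 1/(1 − 0.25) = 4/3.
Single-dose peak C₀ = D/Vd = 675/25 = 27 mg/L.
Steady-state peak Cmax,ss = C₀·R = 27 × 4/3 ≈ 36.000 mg/L.
Peak 36.0 mg/L vs MTC 58 mg/L: below toxic threshold.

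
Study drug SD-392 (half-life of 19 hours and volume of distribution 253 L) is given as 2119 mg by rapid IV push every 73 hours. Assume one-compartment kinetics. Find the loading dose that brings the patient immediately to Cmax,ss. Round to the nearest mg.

f = (1/2)^(73/19) ≈ 0.069729; accumulation ratio R = 1/(1−f) ≈ 1.07496.
Loading dose to hit Cmax,ss on first dose: D_load = D_maint·R ≈ 2119 × 1.07496 ≈ 2277.84 mg.

2278 mg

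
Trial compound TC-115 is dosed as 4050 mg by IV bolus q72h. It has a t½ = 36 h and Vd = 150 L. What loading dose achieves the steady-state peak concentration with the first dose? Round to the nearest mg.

f = (1/2)^(72/36) ≈ 0.250000; accumulation ratio R = 1/(1−f) ≈ 1.33333.
Loading dose to hit Cmax,ss on first dose: D_load = D_maint·R ≈ 4050 × 1.33333 ≈ 5399.99 mg.

5400 mg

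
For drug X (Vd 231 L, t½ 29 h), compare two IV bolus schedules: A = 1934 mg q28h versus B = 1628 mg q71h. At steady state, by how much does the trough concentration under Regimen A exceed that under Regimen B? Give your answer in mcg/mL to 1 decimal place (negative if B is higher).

Regimen A: f = (1/2)^(28/29) ≈ 0.5121; Cmin,ss = (1934/231)·f/(1−f) ≈ 8.788 mcg/mL.
Regimen B: f = (1/2)^(71/29) ≈ 0.1832; Cmin,ss = (1628/231)·f/(1−f) ≈ 1.581 mcg/mL.
Difference ≈ 8.788 − 1.581 ≈ 7.207 mcg/mL.

7.2 mcg/mL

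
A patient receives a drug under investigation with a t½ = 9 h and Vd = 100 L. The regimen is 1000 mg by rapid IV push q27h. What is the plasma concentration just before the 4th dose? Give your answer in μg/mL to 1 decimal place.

1.4 μg/mL

f = (1/2)^(τ/t½) = (1/2)^(27/9) ≈ 0.1250.
C₀ = D/Vd = 1000/100 ≈ 10.000 μg/mL.
Before the 4th dose, 3 doses have been given. Superposition: Cmin = C₀·(f + f² + … + f^3).
≈ 10.000 × (0.1250 + 0.0156 + 0.0020) ≈ 10.000 × 0.1426 ≈ 1.426 μg/mL.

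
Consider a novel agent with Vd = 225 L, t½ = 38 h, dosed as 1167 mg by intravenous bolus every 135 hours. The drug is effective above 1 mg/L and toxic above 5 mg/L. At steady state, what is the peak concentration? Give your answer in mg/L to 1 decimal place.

τ/t½ = 135/38 ≈ 3.5526, so fraction remaining f = (1/2)^(135/38) ≈ 0.0852.
At steady state, accumulation factor R = 1/(1 − e^(−kτ)) ≈ 1.0931.
Single-dose peak C₀ = D/Vd = 1167/225 ≈ 5.187 mg/L.
Steady-state peak Cmax,ss = C₀·R ≈ 5.187 × 1.0931 ≈ 5.670 mg/L.
Peak 5.7 mg/L vs MTC 5 mg/L: exceeds toxic threshold.

5.7 mg/L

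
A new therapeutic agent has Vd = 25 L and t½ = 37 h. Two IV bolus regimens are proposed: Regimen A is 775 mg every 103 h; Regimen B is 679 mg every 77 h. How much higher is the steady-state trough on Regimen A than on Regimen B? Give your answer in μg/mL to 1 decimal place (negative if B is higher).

Regimen A: f = (1/2)^(103/37) ≈ 0.1452; Cmin,ss = (775/25)·f/(1−f) ≈ 5.266 μg/mL.
Regimen B: f = (1/2)^(77/37) ≈ 0.2363; Cmin,ss = (679/25)·f/(1−f) ≈ 8.404 μg/mL.
Difference ≈ 5.266 − 8.404 ≈ -3.138 μg/mL.

-3.1 μg/mL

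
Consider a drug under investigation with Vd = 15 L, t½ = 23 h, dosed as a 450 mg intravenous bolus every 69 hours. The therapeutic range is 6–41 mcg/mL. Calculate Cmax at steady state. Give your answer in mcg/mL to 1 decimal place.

τ = 69 h = 3 half-lives, so f = (1/2)^3 = 0.125.
At steady state, R = 1/(1 − 0.125) = 8/7.
Single-dose peak C₀ = D/Vd = 450/15 = 30 mcg/mL.
Steady-state peak Cmax,ss = C₀·R = 30 × 8/7 ≈ 34.286 mcg/mL.
Peak 34.3 mcg/mL vs MTC 41 mcg/mL: below toxic threshold.

34.3 mcg/mL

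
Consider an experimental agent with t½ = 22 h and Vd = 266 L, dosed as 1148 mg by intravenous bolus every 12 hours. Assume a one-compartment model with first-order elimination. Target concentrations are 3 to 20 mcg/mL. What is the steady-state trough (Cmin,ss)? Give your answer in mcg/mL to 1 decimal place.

Over one 12-h interval, 12/22 ≈ 0.54545 half-lives elapse, leaving f ≈ 0.6852 of each dose.
Accumulation ratio R = 1/(1 − f) ≈ 1/0.3148 ≈ 3.1766.
Each bolus raises the concentration by D/Vd = 1148/266 ≈ 4.316 mcg/mL.
Steady-state peak Cmax,ss = C₀·R ≈ 4.316 × 3.1766 ≈ 13.710 mcg/mL.
Steady-state trough Cmin,ss = Cmax,ss·f ≈ 13.710 × 0.6852 ≈ 9.394 mcg/mL.
Trough 9.4 mcg/mL vs MEC 3 mcg/mL: adequate.

9.4 mcg/mL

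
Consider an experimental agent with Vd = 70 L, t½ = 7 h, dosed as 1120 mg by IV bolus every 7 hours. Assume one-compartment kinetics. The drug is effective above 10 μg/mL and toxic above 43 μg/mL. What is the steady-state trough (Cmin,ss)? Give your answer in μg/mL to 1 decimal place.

τ = 7 h = 1 half-life, so f = (1/2)^1 = 0.5.
At steady state, R = 1/(1 − 0.5) = 2/1.
Single-dose peak C₀ = D/Vd = 1120/70 = 16 μg/mL.
Steady-state peak Cmax,ss = C₀·R = 16 × 2/1 ≈ 32.000 μg/mL.
Steady-state trough Cmin,ss = Cmax,ss·f ≈ 32.000 × 0.5 ≈ 16.000 μg/mL.
Trough 16.0 μg/mL vs MEC 10 μg/mL: adequate.

16.0 μg/mL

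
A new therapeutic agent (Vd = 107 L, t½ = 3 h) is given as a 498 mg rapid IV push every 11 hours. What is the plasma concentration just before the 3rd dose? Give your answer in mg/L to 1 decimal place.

f = (1/2)^(τ/t½) = (1/2)^(11/3) ≈ 0.0787.
C₀ = D/Vd = 498/107 ≈ 4.654 mg/L.
Before the 3rd dose, 2 doses have been given. Superposition: Cmin = C₀·(f + f²).
≈ 4.654 × (0.0787 + 0.0062) ≈ 4.654 × 0.0849 ≈ 0.395 mg/L.

0.4 mg/L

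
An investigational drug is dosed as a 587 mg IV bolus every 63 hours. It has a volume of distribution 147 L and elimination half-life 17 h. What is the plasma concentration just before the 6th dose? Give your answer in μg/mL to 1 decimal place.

0.3 μg/mL

f = (1/2)^(τ/t½) = (1/2)^(63/17) ≈ 0.0766.
C₀ = D/Vd = 587/147 ≈ 3.993 μg/mL.
Before the 6th dose, 5 doses have been given. Superposition: Cmin = C₀·(f + f² + … + f^5).
≈ 3.993 × (0.0766 + 0.0059 + 0.0004 + 0.0000 + 0.0000) ≈ 3.993 × 0.0829 ≈ 0.331 μg/mL.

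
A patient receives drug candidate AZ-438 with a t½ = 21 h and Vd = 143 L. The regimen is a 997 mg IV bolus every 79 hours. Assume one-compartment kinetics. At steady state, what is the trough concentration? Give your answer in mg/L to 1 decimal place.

0.6 mg/L

Over one 79-h interval, 79/21 ≈ 3.7619 half-lives elapse, leaving f ≈ 0.0737 of each dose.
Accumulation ratio R = 1/(1 − f) ≈ 1/0.9263 ≈ 1.0796.
Single-dose peak C₀ = D/Vd = 997/143 ≈ 6.972 mg/L.
Steady-state peak Cmax,ss = C₀·R ≈ 6.972 × 1.0796 ≈ 7.527 mg/L.
Steady-state trough Cmin,ss = Cmax,ss·f ≈ 7.527 × 0.0737 ≈ 0.555 mg/L.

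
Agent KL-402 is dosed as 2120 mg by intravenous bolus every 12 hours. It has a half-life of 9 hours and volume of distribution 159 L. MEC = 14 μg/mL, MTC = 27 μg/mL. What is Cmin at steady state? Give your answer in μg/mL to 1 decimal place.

8.8 μg/mL

k = ln2/t½ = ln2/9 ≈ 0.077016 h⁻¹; fraction remaining f = e^(−kτ) = e^(−0.077016×12) ≈ 0.3969.
Single-dose peak C₀ = D/Vd = 2120/159 ≈ 13.333 μg/mL.
Steady-state trough Cmin,ss = C₀·f/(1−f) ≈ 13.333 × 0.3969/0.6031 ≈ 8.774 μg/mL.
Trough 8.8 μg/mL vs MEC 14 μg/mL: subtherapeutic.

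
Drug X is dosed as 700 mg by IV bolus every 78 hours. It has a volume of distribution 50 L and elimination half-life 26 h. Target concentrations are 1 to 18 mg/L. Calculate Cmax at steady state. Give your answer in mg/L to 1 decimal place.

16.0 mg/L

τ = 78 h = 3 half-lives, so f = (1/2)^3 = 0.125.
Accumulation ratio R = 1/(1 − f) = 1/0.875 = 8/7.
Single-dose peak C₀ = D/Vd = 700/50 = 14 mg/L.
Steady-state peak Cmax,ss = C₀·R = 14 × 8/7 ≈ 16.000 mg/L.
Peak 16.0 mg/L vs MTC 18 mg/L: below toxic threshold.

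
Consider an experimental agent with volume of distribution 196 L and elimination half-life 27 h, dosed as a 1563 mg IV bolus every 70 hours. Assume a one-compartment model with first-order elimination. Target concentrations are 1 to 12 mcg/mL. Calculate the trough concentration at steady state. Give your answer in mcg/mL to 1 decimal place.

τ/t½ = 70/27 ≈ 2.5926, so fraction remaining f = (1/2)^(70/27) ≈ 0.1658.
Each bolus raises the concentration by D/Vd = 1563/196 ≈ 7.974 mcg/mL.
Steady-state trough Cmin,ss = C₀·f/(1−f) ≈ 7.974 × 0.1658/0.8342 ≈ 1.585 mcg/mL.
Trough 1.6 mcg/mL vs MEC 1 mcg/mL: adequate.

1.6 mcg/mL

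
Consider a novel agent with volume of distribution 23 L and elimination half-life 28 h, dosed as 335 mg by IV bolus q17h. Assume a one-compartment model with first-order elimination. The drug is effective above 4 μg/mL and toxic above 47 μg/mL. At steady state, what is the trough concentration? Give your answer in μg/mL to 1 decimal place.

k = ln2/t½ = ln2/28 ≈ 0.024755 h⁻¹; fraction remaining f = e^(−kτ) = e^(−0.024755×17) ≈ 0.6565.
At steady state, accumulation factor R = 1/(1 − e^(−kτ)) ≈ 2.9112.
Single-dose peak C₀ = D/Vd = 335/23 ≈ 14.565 μg/mL.
Steady-state peak Cmax,ss = C₀·R ≈ 14.565 × 2.9112 ≈ 42.402 μg/mL.
One interval later, Cmin,ss = Cmax,ss·e^(−kτ) ≈ 42.402 × 0.6565 ≈ 27.837 μg/mL.
Trough 27.8 μg/mL vs MEC 4 μg/mL: adequate.

27.8 μg/mL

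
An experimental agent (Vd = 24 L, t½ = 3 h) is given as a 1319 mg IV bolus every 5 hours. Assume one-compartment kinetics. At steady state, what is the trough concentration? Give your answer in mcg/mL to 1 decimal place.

25.3 mcg/mL

Over one 5-h interval, 5/3 ≈ 1.6667 half-lives elapse, leaving f ≈ 0.3150 of each dose.
Single-dose peak C₀ = D/Vd = 1319/24 ≈ 54.958 mcg/mL.
Steady-state trough Cmin,ss = C₀·f/(1−f) ≈ 54.958 × 0.3150/0.6850 ≈ 25.273 mcg/mL.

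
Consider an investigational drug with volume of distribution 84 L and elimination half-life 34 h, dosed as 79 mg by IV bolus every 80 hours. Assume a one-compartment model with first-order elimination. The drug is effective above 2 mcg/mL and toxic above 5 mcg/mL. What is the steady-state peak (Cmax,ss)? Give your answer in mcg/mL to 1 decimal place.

1.2 mcg/mL

τ/t½ = 80/34 ≈ 2.3529, so fraction remaining f = (1/2)^(80/34) ≈ 0.1957.
At steady state, accumulation factor R = 1/(1 − e^(−kτ)) ≈ 1.2433.
Each bolus raises the concentration by D/Vd = 79/84 ≈ 0.940 mcg/mL.
Steady-state peak Cmax,ss = C₀·R ≈ 0.940 × 1.2433 ≈ 1.169 mcg/mL.
Peak 1.2 mcg/mL vs MTC 5 mcg/mL: below toxic threshold.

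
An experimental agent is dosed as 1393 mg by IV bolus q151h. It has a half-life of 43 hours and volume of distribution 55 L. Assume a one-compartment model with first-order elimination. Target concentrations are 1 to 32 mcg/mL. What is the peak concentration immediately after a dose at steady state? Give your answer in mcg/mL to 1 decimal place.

τ/t½ = 151/43 ≈ 3.5116, so fraction remaining f = (1/2)^(151/43) ≈ 0.0877.
Accumulation ratio R = 1/(1 − f) ≈ 1/0.9123 ≈ 1.0961.
Single-dose peak C₀ = D/Vd = 1393/55 ≈ 25.327 mcg/mL.
Steady-state peak Cmax,ss = C₀·R ≈ 25.327 × 1.0961 ≈ 27.761 mcg/mL.
Peak 27.8 mcg/mL vs MTC 32 mcg/mL: below toxic threshold.

27.8 mcg/mL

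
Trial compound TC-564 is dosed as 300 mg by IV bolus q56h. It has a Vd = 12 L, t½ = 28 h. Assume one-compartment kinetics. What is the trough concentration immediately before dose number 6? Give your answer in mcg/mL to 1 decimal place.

8.3 mcg/mL

f = (1/2)^(τ/t½) = (1/2)^(56/28) ≈ 0.2500.
C₀ = D/Vd = 300/12 ≈ 25.000 mcg/mL.
Before the 6th dose, 5 doses have been given. Superposition: Cmin = C₀·(f + f² + … + f^5).
≈ 25.000 × (0.2500 + 0.0625 + 0.0156 + 0.0039 + 0.0010) ≈ 25.000 × 0.3330 ≈ 8.325 mcg/mL.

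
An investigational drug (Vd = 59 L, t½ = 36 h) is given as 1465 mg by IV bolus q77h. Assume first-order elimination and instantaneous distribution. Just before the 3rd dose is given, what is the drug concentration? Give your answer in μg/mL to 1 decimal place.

f = (1/2)^(τ/t½) = (1/2)^(77/36) ≈ 0.2271.
C₀ = D/Vd = 1465/59 ≈ 24.831 μg/mL.
Before the 3rd dose, 2 doses have been given. Superposition: Cmin = C₀·(f + f²).
≈ 24.831 × (0.2271 + 0.0516) ≈ 24.831 × 0.2787 ≈ 6.920 μg/mL.

6.9 μg/mL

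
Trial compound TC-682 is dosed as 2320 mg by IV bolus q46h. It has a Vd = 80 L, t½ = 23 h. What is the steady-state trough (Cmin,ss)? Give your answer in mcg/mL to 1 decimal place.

τ = 46 h = 2 half-lives, so f = (1/2)^2 = 0.25.
Accumulation ratio R = 1/(1 − f) = 1/0.75 = 4/3.
Single-dose peak C₀ = D/Vd = 2320/80 = 29 mcg/mL.
Steady-state peak Cmax,ss = C₀·R = 29 × 4/3 ≈ 38.667 mcg/mL.
Steady-state trough Cmin,ss = Cmax,ss·f ≈ 38.667 × 0.25 ≈ 9.667 mcg/mL.

9.7 mcg/mL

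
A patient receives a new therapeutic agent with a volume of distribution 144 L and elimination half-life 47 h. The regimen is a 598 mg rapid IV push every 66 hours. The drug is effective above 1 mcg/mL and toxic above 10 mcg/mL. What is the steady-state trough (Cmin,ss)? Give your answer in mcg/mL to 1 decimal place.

2.5 mcg/mL

k = ln2/t½ = ln2/47 ≈ 0.014748 h⁻¹; fraction remaining f = e^(−kτ) = e^(−0.014748×66) ≈ 0.3778.
Each bolus raises the concentration by D/Vd = 598/144 ≈ 4.153 mcg/mL.
Steady-state trough Cmin,ss = C₀·f/(1−f) ≈ 4.153 × 0.3778/0.6222 ≈ 2.522 mcg/mL.
Trough 2.5 mcg/mL vs MEC 1 mcg/mL: adequate.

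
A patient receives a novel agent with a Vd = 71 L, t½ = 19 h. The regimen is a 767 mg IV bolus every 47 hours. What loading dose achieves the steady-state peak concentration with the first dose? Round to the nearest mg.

f = (1/2)^(47/19) ≈ 0.180031; accumulation ratio R = 1/(1−f) ≈ 1.21956.
Loading dose to hit Cmax,ss on first dose: D_load = D_maint·R ≈ 767 × 1.21956 ≈ 935.40 mg.

935 mg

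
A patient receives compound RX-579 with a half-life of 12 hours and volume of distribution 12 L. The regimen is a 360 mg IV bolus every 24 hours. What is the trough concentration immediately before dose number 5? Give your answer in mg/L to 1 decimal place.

10.0 mg/L

f = (1/2)^(τ/t½) = (1/2)^(24/12) ≈ 0.2500.
C₀ = D/Vd = 360/12 ≈ 30.000 mg/L.
Before the 5th dose, 4 doses have been given. Superposition: Cmin = C₀·(f + f² + … + f^4).
≈ 30.000 × (0.2500 + 0.0625 + 0.0156 + 0.0039) ≈ 30.000 × 0.3320 ≈ 9.960 mg/L.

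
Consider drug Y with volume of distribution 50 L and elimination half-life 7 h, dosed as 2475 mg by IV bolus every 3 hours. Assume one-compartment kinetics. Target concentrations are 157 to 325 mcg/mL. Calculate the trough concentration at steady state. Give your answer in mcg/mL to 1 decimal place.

Over one 3-h interval, 3/7 ≈ 0.42857 half-lives elapse, leaving f ≈ 0.7430 of each dose.
At steady state, accumulation factor R = 1/(1 − e^(−kτ)) ≈ 3.8911.
Each bolus raises the concentration by D/Vd = 2475/50 ≈ 49.500 mcg/mL.
Steady-state peak Cmax,ss = C₀·R ≈ 49.500 × 3.8911 ≈ 192.609 mcg/mL.
Steady-state trough Cmin,ss = Cmax,ss·f ≈ 192.609 × 0.7430 ≈ 143.108 mcg/mL.
Trough 143.1 mcg/mL vs MEC 157 mcg/mL: subtherapeutic.

143.1 mcg/mL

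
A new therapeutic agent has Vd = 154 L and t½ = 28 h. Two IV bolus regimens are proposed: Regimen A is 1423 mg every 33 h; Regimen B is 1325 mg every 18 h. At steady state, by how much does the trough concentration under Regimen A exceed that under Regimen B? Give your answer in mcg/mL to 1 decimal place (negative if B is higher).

-8.0 mcg/mL

Regimen A: f = (1/2)^(33/28) ≈ 0.4418; Cmin,ss = (1423/154)·f/(1−f) ≈ 7.313 mcg/mL.
Regimen B: f = (1/2)^(18/28) ≈ 0.6404; Cmin,ss = (1325/154)·f/(1−f) ≈ 15.322 mcg/mL.
Difference ≈ 7.313 − 15.322 ≈ -8.009 mcg/mL.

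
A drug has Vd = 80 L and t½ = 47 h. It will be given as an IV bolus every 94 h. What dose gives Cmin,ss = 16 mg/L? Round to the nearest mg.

3840 mg

τ/t½ = 94/47 ≈ 2, so f = (1/2)^(94/47) ≈ 0.250000.
Cmin,ss = (D/Vd)·f/(1−f), so D = Cmin,ss·Vd·(1−f)/f.
D = 16 × 80 × (1−f)/f ≈ 16 × 80 × 3.00000 ≈ 3840.00 mg.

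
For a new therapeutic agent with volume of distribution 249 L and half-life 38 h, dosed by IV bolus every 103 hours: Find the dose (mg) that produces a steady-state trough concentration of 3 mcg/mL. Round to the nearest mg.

τ/t½ = 103/38 ≈ 2.7105, so f = (1/2)^(103/38) ≈ 0.152774.
Cmin,ss = (D/Vd)·f/(1−f), so D = Cmin,ss·Vd·(1−f)/f.
D = 3 × 249 × (1−f)/f ≈ 3 × 249 × 5.54562 ≈ 4142.58 mg.

4143 mg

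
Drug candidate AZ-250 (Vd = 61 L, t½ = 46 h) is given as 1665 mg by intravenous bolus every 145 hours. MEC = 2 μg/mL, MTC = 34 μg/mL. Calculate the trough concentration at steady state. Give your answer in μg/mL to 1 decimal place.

3.5 μg/mL

k = ln2/t½ = ln2/46 ≈ 0.015068 h⁻¹; fraction remaining f = e^(−kτ) = e^(−0.015068×145) ≈ 0.1125.
Accumulation ratio R = 1/(1 − f) ≈ 1/0.8875 ≈ 1.1268.
Single-dose peak C₀ = D/Vd = 1665/61 ≈ 27.295 μg/mL.
Cmax,ss = C₀/(1 − f) ≈ 27.295/0.8875 ≈ 30.755 μg/mL.
Steady-state trough Cmin,ss = Cmax,ss·f ≈ 30.755 × 0.1125 ≈ 3.460 μg/mL.
Trough 3.5 μg/mL vs MEC 2 μg/mL: adequate.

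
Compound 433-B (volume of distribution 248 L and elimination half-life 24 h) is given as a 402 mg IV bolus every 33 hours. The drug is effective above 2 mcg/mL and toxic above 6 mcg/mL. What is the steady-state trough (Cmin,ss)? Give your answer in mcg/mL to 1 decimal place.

Over one 33-h interval, 33/24 ≈ 1.375 half-lives elapse, leaving f ≈ 0.3856 of each dose.
At steady state, accumulation factor R = 1/(1 − e^(−kτ)) ≈ 1.6276.
Each bolus raises the concentration by D/Vd = 402/248 ≈ 1.621 mcg/mL.
Steady-state peak Cmax,ss = C₀·R ≈ 1.621 × 1.6276 ≈ 2.638 mcg/mL.
One interval later, Cmin,ss = Cmax,ss·e^(−kτ) ≈ 2.638 × 0.3856 ≈ 1.017 mcg/mL.
Trough 1.0 mcg/mL vs MEC 2 mcg/mL: subtherapeutic.

1.0 mcg/mL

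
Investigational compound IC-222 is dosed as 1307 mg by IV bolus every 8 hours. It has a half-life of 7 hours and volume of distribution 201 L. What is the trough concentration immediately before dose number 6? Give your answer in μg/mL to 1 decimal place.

5.3 μg/mL

f = (1/2)^(τ/t½) = (1/2)^(8/7) ≈ 0.4529.
C₀ = D/Vd = 1307/201 ≈ 6.502 μg/mL.
Before the 6th dose, 5 doses have been given. Superposition: Cmin = C₀·(f + f² + … + f^5).
≈ 6.502 × (0.4529 + 0.2051 + 0.0929 + 0.0421 + 0.0191) ≈ 6.502 × 0.8121 ≈ 5.280 μg/mL.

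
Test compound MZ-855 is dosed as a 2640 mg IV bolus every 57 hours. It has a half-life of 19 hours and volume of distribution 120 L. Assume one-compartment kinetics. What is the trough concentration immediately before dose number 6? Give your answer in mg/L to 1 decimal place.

f = (1/2)^(τ/t½) = (1/2)^(57/19) ≈ 0.1250.
C₀ = D/Vd = 2640/120 ≈ 22.000 mg/L.
Before the 6th dose, 5 doses have been given. Superposition: Cmin = C₀·(f + f² + … + f^5).
≈ 22.000 × (0.1250 + 0.0156 + 0.0020 + 0.0002 + 0.0000) ≈ 22.000 × 0.1428 ≈ 3.142 mg/L.

3.1 mg/L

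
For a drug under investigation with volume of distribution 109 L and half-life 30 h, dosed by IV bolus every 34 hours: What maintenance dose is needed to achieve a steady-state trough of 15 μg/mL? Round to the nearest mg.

τ/t½ = 34/30 ≈ 1.1333, so f = (1/2)^(34/30) ≈ 0.455861.
Cmin,ss = (D/Vd)·f/(1−f), so D = Cmin,ss·Vd·(1−f)/f.
D = 15 × 109 × (1−f)/f ≈ 15 × 109 × 1.19365 ≈ 1951.62 mg.

1952 mg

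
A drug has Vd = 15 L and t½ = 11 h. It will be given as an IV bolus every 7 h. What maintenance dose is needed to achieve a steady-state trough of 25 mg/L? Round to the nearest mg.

τ/t½ = 7/11 ≈ 0.63636, so f = (1/2)^(7/11) ≈ 0.643332.
Cmin,ss = (D/Vd)·f/(1−f), so D = Cmin,ss·Vd·(1−f)/f.
D = 25 × 15 × (1−f)/f ≈ 25 × 15 × 0.55441 ≈ 207.90 mg.

208 mg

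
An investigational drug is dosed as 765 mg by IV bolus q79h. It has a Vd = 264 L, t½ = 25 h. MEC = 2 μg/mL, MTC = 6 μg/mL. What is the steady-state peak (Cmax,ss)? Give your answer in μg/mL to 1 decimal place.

3.3 μg/mL

k = ln2/t½ = ln2/25 ≈ 0.027726 h⁻¹; fraction remaining f = e^(−kτ) = e^(−0.027726×79) ≈ 0.1119.
At steady state, accumulation factor R = 1/(1 − e^(−kτ)) ≈ 1.1260.
Each bolus raises the concentration by D/Vd = 765/264 ≈ 2.898 μg/mL.
Steady-state peak Cmax,ss = C₀·R ≈ 2.898 × 1.1260 ≈ 3.263 μg/mL.
Peak 3.3 μg/mL vs MTC 6 μg/mL: below toxic threshold.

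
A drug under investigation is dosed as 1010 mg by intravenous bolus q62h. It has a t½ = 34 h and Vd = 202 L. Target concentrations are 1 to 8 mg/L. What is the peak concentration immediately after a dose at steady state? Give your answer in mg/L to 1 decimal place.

k = ln2/t½ = ln2/34 ≈ 0.020387 h⁻¹; fraction remaining f = e^(−kτ) = e^(−0.020387×62) ≈ 0.2825.
At steady state, accumulation factor R = 1/(1 − e^(−kτ)) ≈ 1.3937.
Each bolus raises the concentration by D/Vd = 1010/202 ≈ 5.000 mg/L.
Cmax,ss = C₀/(1 − f) ≈ 5.000/0.7175 ≈ 6.969 mg/L.
Peak 7.0 mg/L vs MTC 8 mg/L: below toxic threshold.

7.0 mg/L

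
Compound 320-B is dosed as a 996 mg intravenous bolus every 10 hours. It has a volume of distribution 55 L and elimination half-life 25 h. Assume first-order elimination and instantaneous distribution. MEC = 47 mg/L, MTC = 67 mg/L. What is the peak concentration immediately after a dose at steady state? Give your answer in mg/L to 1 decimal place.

τ/t½ = 10/25 ≈ 0.4, so fraction remaining f = (1/2)^(10/25) ≈ 0.7579.
Accumulation ratio R = 1/(1 − f) ≈ 1/0.2421 ≈ 4.1305.
Single-dose peak C₀ = D/Vd = 996/55 ≈ 18.109 mg/L.
Steady-state peak Cmax,ss = C₀·R ≈ 18.109 × 4.1305 ≈ 74.799 mg/L.
Peak 74.8 mg/L vs MTC 67 mg/L: exceeds toxic threshold.

74.8 mg/L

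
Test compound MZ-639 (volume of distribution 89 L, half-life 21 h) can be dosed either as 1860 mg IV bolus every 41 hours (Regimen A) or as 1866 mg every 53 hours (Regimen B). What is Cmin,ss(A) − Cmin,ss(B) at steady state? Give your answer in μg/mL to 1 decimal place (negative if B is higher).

Regimen A: f = (1/2)^(41/21) ≈ 0.2584; Cmin,ss = (1860/89)·f/(1−f) ≈ 7.282 μg/mL.
Regimen B: f = (1/2)^(53/21) ≈ 0.1739; Cmin,ss = (1866/89)·f/(1−f) ≈ 4.414 μg/mL.
Difference ≈ 7.282 − 4.414 ≈ 2.868 μg/mL.

2.9 μg/mL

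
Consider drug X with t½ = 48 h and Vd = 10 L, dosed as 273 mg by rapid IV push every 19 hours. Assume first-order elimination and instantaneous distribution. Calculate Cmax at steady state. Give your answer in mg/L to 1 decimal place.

Over one 19-h interval, 19/48 ≈ 0.39583 half-lives elapse, leaving f ≈ 0.7601 of each dose.
Accumulation ratio R = 1/(1 − f) ≈ 1/0.2399 ≈ 4.1684.
Single-dose peak C₀ = D/Vd = 273/10 ≈ 27.300 mg/L.
Steady-state peak Cmax,ss = C₀·R ≈ 27.300 × 4.1684 ≈ 113.797 mg/L.

113.8 mg/L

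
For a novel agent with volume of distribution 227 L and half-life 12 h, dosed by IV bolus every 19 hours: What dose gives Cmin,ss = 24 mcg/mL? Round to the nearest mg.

10878 mg

τ/t½ = 19/12 ≈ 1.5833, so f = (1/2)^(19/12) ≈ 0.333710.
Cmin,ss = (D/Vd)·f/(1−f), so D = Cmin,ss·Vd·(1−f)/f.
D = 24 × 227 × (1−f)/f ≈ 24 × 227 × 1.99661 ≈ 10877.53 mg.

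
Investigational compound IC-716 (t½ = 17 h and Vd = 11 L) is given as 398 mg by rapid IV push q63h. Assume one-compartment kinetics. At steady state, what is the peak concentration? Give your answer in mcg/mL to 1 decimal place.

39.2 mcg/mL

k = ln2/t½ = ln2/17 ≈ 0.040773 h⁻¹; fraction remaining f = e^(−kτ) = e^(−0.040773×63) ≈ 0.0766.
Accumulation ratio R = 1/(1 − f) ≈ 1/0.9234 ≈ 1.0830.
Each bolus raises the concentration by D/Vd = 398/11 ≈ 36.182 mcg/mL.
Cmax,ss = C₀/(1 − f) ≈ 36.182/0.9234 ≈ 39.183 mcg/mL.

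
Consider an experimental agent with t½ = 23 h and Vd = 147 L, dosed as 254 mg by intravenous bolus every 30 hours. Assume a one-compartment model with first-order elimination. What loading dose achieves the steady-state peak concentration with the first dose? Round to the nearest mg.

427 mg

f = (1/2)^(30/23) ≈ 0.404904; accumulation ratio R = 1/(1−f) ≈ 1.68040.
Loading dose to hit Cmax,ss on first dose: D_load = D_maint·R ≈ 254 × 1.68040 ≈ 426.82 mg.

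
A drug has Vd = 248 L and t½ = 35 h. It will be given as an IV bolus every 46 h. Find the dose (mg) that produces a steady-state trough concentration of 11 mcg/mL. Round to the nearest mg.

4056 mg

τ/t½ = 46/35 ≈ 1.3143, so f = (1/2)^(46/35) ≈ 0.402125.
Cmin,ss = (D/Vd)·f/(1−f), so D = Cmin,ss·Vd·(1−f)/f.
D = 11 × 248 × (1−f)/f ≈ 11 × 248 × 1.48679 ≈ 4055.96 mg.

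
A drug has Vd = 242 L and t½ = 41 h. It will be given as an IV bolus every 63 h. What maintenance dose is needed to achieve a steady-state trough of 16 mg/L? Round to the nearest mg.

7361 mg

τ/t½ = 63/41 ≈ 1.5366, so f = (1/2)^(63/41) ≈ 0.344700.
Cmin,ss = (D/Vd)·f/(1−f), so D = Cmin,ss·Vd·(1−f)/f.
D = 16 × 242 × (1−f)/f ≈ 16 × 242 × 1.90107 ≈ 7360.94 mg.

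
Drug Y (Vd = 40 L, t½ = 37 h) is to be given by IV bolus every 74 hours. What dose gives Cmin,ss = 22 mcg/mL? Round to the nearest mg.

2640 mg

τ/t½ = 74/37 ≈ 2, so f = (1/2)^(74/37) ≈ 0.250000.
Cmin,ss = (D/Vd)·f/(1−f), so D = Cmin,ss·Vd·(1−f)/f.
D = 22 × 40 × (1−f)/f ≈ 22 × 40 × 3.00000 ≈ 2640.00 mg.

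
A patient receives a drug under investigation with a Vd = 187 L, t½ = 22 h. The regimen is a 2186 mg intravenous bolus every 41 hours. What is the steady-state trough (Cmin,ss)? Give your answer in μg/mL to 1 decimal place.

Over one 41-h interval, 41/22 ≈ 1.8636 half-lives elapse, leaving f ≈ 0.2748 of each dose.
At steady state, accumulation factor R = 1/(1 − e^(−kτ)) ≈ 1.3789.
Single-dose peak C₀ = D/Vd = 2186/187 ≈ 11.690 μg/mL.
Steady-state peak Cmax,ss = C₀·R ≈ 11.690 × 1.3789 ≈ 16.119 μg/mL.
Steady-state trough Cmin,ss = Cmax,ss·f ≈ 16.119 × 0.2748 ≈ 4.430 μg/mL.

4.4 μg/mL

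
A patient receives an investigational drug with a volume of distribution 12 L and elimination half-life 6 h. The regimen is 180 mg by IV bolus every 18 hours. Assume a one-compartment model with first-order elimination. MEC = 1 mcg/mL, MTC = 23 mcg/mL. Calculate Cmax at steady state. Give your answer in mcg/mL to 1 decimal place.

17.1 mcg/mL

τ = 18 h = 3 half-lives, so f = (1/2)^3 = 0.125.
At steady state, R = 1/(1 − 0.125) = 8/7.
Single-dose peak C₀ = D/Vd = 180/12 = 15 mcg/mL.
Steady-state peak Cmax,ss = C₀·R = 15 × 8/7 ≈ 17.143 mcg/mL.
Peak 17.1 mcg/mL vs MTC 23 mcg/mL: below toxic threshold.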